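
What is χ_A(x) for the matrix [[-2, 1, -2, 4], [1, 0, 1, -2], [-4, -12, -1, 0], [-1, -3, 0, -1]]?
χ_A(x) = (x + 1)^4

xI - A = [[x + 2, -1, 2, -4], [-1, x, -1, 2], [4, 12, x + 1, 0], [1, 3, 0, x + 1]].

Expanding det(xI - A) along the first row:
det(xI - A) = + (x + 2)·det([[x, -1, 2], [12, x + 1, 0], [3, 0, x + 1]]) - (-1)·det([[-1, -1, 2], [4, x + 1, 0], [1, 0, x + 1]]) + (2)·det([[-1, x, 2], [4, 12, 0], [1, 3, x + 1]]) - (-4)·det([[-1, x, -1], [4, 12, x + 1], [1, 3, 0]]).

Evaluating gives χ_A(x) = x^4 + 4x^3 + 6x^2 + 4x + 1 = (x + 1)^4.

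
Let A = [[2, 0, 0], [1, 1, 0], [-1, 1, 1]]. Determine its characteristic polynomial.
χ_A(x) = (x - 2)(x - 1)^2

xI - A = [[x - 2, 0, 0], [-1, x - 1, 0], [1, -1, x - 1]].

Expanding det(xI - A) along the first row:
det(xI - A) = + (x - 2)·det([[x - 1, 0], [-1, x - 1]]) - (0)·det([[-1, 0], [1, x - 1]]) + (0)·det([[-1, x - 1], [1, -1]]).

Evaluating gives χ_A(x) = x^3 - 4x^2 + 5x - 2 = (x - 2)(x - 1)^2.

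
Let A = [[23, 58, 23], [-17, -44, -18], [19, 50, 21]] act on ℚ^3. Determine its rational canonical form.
R = [[0, 0, -4], [1, 0, 4], [0, 1, 0]]

The invariant factors of A (the non-unit diagonal entries of the Smith normal form of xI - A over ℚ[x]) are x^3 - 4x + 4, each dividing the next. The characteristic polynomial is their product, x^3 - 4x + 4.

The rational canonical form is the block-diagonal matrix of companion matrices C(f_i):
R = [[0, 0, -4], [1, 0, 4], [0, 1, 0]].

Note the characteristic polynomial does not split into linear factors over ℚ, so A has no Jordan form over ℚ; the rational canonical form exists over any field.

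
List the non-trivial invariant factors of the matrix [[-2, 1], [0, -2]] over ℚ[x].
The Jordan structure of A has elementary divisors (x + 2)^2. Arranging the block sizes at each eigenvalue in decreasing order and taking row products gives the invariant factors.

Invariant factors (smallest first, each dividing the next): (x + 2)^2.

Check: the last factor (x + 2)^2 is the minimal polynomial, and the product (x + 2)^2 is the characteristic polynomial.

(x + 2)^2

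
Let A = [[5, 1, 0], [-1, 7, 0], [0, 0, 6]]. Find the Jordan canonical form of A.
The characteristic polynomial is det(xI - A) = (x - 6)^3, so the eigenvalues are 6 (algebraic multiplicity 3).

For λ = 6: rank(A - 6I) = 1, rank((A - 6I)^2) = 0. The eigenspace has dimension 3 - 1 = 2, so there are 2 Jordan blocks; the rank sequence gives block sizes [2, 1].

Assembling the blocks gives the Jordan form J above.

J = [[6, 1, 0], [0, 6, 0], [0, 0, 6]]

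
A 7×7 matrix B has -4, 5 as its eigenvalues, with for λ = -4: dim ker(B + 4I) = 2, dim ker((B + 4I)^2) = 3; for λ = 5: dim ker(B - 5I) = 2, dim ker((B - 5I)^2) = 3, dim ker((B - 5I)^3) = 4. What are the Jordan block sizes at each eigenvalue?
λ = -4: successive nullity increments [2, 1] count blocks of size ≥ k; block sizes are [2, 1].
λ = 5: successive nullity increments [2, 1, 1] count blocks of size ≥ k; block sizes are [3, 1].

Jordan blocks: (-4, 2), (-4, 1), (5, 3), (5, 1)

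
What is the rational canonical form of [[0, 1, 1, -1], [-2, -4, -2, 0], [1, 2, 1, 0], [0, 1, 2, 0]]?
R = [[0, 0, 0, 0], [1, 0, 0, 0], [0, 1, 0, -1], [0, 0, 1, -3]]

The invariant factors of A (the non-unit diagonal entries of the Smith normal form of xI - A over ℚ[x]) are x^2(x^2 + 3x + 1), each dividing the next. The characteristic polynomial is their product, x^2(x^2 + 3x + 1).

The rational canonical form is the block-diagonal matrix of companion matrices C(f_i):
R = [[0, 0, 0, 0], [1, 0, 0, 0], [0, 1, 0, -1], [0, 0, 1, -3]].

Note the characteristic polynomial does not split into linear factors over ℚ, so A has no Jordan form over ℚ; the rational canonical form exists over any field.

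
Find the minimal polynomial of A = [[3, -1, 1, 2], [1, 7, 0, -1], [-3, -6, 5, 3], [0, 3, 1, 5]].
The characteristic polynomial factors as (x - 5)^4. The minimal polynomial is ∏(x - λ)^{k_λ} where k_λ is the size of the largest Jordan block at λ.

For λ = 5: rank(A - 5I) = 2, and the largest Jordan block has size 2 (the smallest k with rank((A - 5I)^k) = rank((A - 5I)^(k+1))).

So m_A(x) = (x - 5)^2.

m_A(x) = (x - 5)^2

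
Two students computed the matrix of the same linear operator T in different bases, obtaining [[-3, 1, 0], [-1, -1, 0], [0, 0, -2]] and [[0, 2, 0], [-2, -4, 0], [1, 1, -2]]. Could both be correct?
Two matrices over a field are similar if and only if they have the same invariant factors.

Both A and B have characteristic polynomial (x + 2)^3 and minimal polynomial (x + 2)^2. Computing further, both have invariant factors x + 2, (x + 2)^2. Hence A and B are similar.

Yes.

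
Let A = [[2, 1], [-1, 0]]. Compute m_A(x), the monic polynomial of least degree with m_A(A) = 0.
m_A(x) = (x - 1)^2

The characteristic polynomial factors as (x - 1)^2. The minimal polynomial is ∏(x - λ)^{k_λ} where k_λ is the size of the largest Jordan block at λ.

For λ = 1: rank(A - I) = 1, and the largest Jordan block has size 2 (the smallest k with rank((A - I)^k) = rank((A - I)^(k+1))).

So m_A(x) = (x - 1)^2.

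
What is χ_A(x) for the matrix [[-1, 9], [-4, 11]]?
xI - A = [[x + 1, -9], [4, x - 11]].

Expanding det(xI - A) along the first row:
det(xI - A) = + (x + 1)·det([[x - 11]]) - (-9)·det([[4]]).

Evaluating gives χ_A(x) = x^2 - 10x + 25 = (x - 5)^2.

χ_A(x) = (x - 5)^2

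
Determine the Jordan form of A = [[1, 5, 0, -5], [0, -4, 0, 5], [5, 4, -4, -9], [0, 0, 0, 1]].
The characteristic polynomial is det(xI - A) = (x - 1)^2(x + 4)^2, so the eigenvalues are -4 (algebraic multiplicity 2), 1 (algebraic multiplicity 2).

For λ = -4: rank(A + 4I) = 3, rank((A + 4I)^2) = 2. The eigenspace has dimension 4 - 3 = 1, so there is 1 Jordan block; the rank sequence gives block sizes [2].

For λ = 1: rank(A - I) = 2. The eigenspace has dimension 4 - 2 = 2, so there are 2 Jordan blocks; the rank sequence gives block sizes [1, 1].

Assembling the blocks gives the Jordan form J above.

J = [[-4, 1, 0, 0], [0, -4, 0, 0], [0, 0, 1, 0], [0, 0, 0, 1]]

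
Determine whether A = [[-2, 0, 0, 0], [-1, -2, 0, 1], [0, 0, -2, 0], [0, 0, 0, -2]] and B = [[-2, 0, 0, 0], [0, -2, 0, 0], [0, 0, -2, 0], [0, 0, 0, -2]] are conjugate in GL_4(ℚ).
Both have characteristic polynomial (x + 2)^4, but the minimal polynomial of A is (x + 2)^2 while the minimal polynomial of B is x + 2. The minimal polynomial is a similarity invariant, so A and B are not similar.

No.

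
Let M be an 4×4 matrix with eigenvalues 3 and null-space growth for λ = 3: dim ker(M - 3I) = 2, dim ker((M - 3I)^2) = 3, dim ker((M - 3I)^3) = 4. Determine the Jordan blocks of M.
Jordan blocks: (3, 3), (3, 1)

λ = 3: successive nullity increments [2, 1, 1] count blocks of size ≥ k; block sizes are [3, 1].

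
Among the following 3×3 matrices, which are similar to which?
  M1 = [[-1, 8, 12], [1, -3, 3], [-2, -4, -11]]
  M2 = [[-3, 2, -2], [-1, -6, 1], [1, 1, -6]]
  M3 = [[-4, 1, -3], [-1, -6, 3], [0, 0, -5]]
Characteristic polynomials: χ_{M1} = (x + 5)^3, χ_{M2} = (x + 5)^3, χ_{M3} = (x + 5)^3.

{M1, M2, M3}: invariant factors x + 5, (x + 5)^2.

Matrices are similar if and only if their invariant-factor lists agree; the partition into similarity classes is {M1, M2, M3}.

1 class: {M1, M2, M3}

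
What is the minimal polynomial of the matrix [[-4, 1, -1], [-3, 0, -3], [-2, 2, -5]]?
The characteristic polynomial factors as (x + 3)^3. The minimal polynomial is ∏(x - λ)^{k_λ} where k_λ is the size of the largest Jordan block at λ.

For λ = -3: rank(A + 3I) = 1, and the largest Jordan block has size 2 (the smallest k with rank((A + 3I)^k) = rank((A + 3I)^(k+1))).

So m_A(x) = (x + 3)^2.

m_A(x) = (x + 3)^2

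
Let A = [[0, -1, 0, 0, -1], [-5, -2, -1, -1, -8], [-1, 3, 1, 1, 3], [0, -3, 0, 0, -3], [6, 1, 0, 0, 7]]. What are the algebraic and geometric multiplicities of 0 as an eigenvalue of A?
algebraic multiplicity 4, geometric multiplicity 2

The characteristic polynomial is x^4(x - 6), so the factor x appears with exponent 4: the algebraic multiplicity is 4.

rank(A) = 3, so the eigenspace has dimension 5 - 3 = 2: the geometric multiplicity is 2.

Since 2 < 4, A is not diagonalizable.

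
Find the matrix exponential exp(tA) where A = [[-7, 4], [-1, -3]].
e^{tA} = [[(1 - 2*t)*e^{-5*t}, 4*t*e^{-5*t}], [-t*e^{-5*t}, (2*t + 1)*e^{-5*t}]]

A has Jordan form J = [[-5, 1], [0, -5]] with A = PJP^{-1}, so e^{tA} = P e^{tJ} P^{-1}.

For a Jordan block J_k(λ), e^{tJ_k(λ)} = e^{λt} · (I + tN + t^2 N^2/2! + ... + t^{k-1} N^{k-1}/(k-1)!) where N is the nilpotent superdiagonal part.

Assembling the blocks and conjugating back gives the entries of e^{tA} as shown above.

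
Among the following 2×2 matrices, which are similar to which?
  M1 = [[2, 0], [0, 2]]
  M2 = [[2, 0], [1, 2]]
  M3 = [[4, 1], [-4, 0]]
2 classes: {M1}, {M2, M3}

Characteristic polynomials: χ_{M1} = (x - 2)^2, χ_{M2} = (x - 2)^2, χ_{M3} = (x - 2)^2.

{M1}: invariant factors x - 2, x - 2.

{M2, M3}: invariant factors (x - 2)^2.

Matrices are similar if and only if their invariant-factor lists agree; the partition into similarity classes is {M1}, {M2, M3}.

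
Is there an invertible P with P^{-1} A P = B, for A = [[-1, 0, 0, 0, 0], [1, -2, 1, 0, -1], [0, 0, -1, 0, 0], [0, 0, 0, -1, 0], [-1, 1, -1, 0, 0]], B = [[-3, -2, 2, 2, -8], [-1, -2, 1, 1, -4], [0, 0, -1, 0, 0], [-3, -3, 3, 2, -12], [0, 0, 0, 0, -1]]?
Yes.

Two matrices over a field are similar if and only if they have the same invariant factors.

Both A and B have characteristic polynomial (x + 1)^5 and minimal polynomial (x + 1)^2. Computing further, both have invariant factors x + 1, x + 1, x + 1, (x + 1)^2. Hence A and B are similar.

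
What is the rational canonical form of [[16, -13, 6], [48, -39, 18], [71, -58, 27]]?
The invariant factors of A (the non-unit diagonal entries of the Smith normal form of xI - A over ℚ[x]) are x(x^2 - 4x - 3), each dividing the next. The characteristic polynomial is their product, x(x^2 - 4x - 3).

The rational canonical form is the block-diagonal matrix of companion matrices C(f_i):
R = [[0, 0, 0], [1, 0, 3], [0, 1, 4]].

Note the characteristic polynomial does not split into linear factors over ℚ, so A has no Jordan form over ℚ; the rational canonical form exists over any field.

R = [[0, 0, 0], [1, 0, 3], [0, 1, 4]]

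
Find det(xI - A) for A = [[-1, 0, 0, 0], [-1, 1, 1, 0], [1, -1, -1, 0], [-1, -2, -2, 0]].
χ_A(x) = x^3(x + 1)

xI - A = [[x + 1, 0, 0, 0], [1, x - 1, -1, 0], [-1, 1, x + 1, 0], [1, 2, 2, x]].

Expanding det(xI - A) along the first row:
det(xI - A) = + (x + 1)·det([[x - 1, -1, 0], [1, x + 1, 0], [2, 2, x]]) - (0)·det([[1, -1, 0], [-1, x + 1, 0], [1, 2, x]]) + (0)·det([[1, x - 1, 0], [-1, 1, 0], [1, 2, x]]) - (0)·det([[1, x - 1, -1], [-1, 1, x + 1], [1, 2, 2]]).

Evaluating gives χ_A(x) = x^4 + x^3 = x^3(x + 1).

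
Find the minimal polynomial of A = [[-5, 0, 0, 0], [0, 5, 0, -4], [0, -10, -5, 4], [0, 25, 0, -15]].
m_A(x) = (x + 5)^2

The characteristic polynomial factors as (x + 5)^4. The minimal polynomial is ∏(x - λ)^{k_λ} where k_λ is the size of the largest Jordan block at λ.

For λ = -5: rank(A + 5I) = 1, and the largest Jordan block has size 2 (the smallest k with rank((A + 5I)^k) = rank((A + 5I)^(k+1))).

So m_A(x) = (x + 5)^2.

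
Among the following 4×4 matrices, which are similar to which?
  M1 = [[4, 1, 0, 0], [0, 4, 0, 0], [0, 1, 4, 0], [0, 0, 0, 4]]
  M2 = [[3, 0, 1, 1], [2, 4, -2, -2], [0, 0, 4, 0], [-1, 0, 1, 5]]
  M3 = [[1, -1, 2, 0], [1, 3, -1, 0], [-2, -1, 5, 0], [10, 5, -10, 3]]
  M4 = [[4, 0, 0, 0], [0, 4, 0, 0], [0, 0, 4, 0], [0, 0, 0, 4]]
3 classes: {M1, M2}, {M3}, {M4}

Characteristic polynomials: χ_{M1} = (x - 4)^4, χ_{M2} = (x - 4)^4, χ_{M3} = (x - 3)^4, χ_{M4} = (x - 4)^4.

{M1, M2}: invariant factors x - 4, x - 4, (x - 4)^2.

{M3}: invariant factors x - 3, (x - 3)^3.

{M4}: invariant factors x - 4, x - 4, x - 4, x - 4.

Matrices are similar if and only if their invariant-factor lists agree; the partition into similarity classes is {M1, M2}, {M3}, {M4}.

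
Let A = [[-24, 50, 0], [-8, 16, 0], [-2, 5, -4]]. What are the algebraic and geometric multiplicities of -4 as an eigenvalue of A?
algebraic multiplicity 3, geometric multiplicity 2

The characteristic polynomial is (x + 4)^3, so the factor x + 4 appears with exponent 3: the algebraic multiplicity is 3.

rank(A + 4I) = 1, so the eigenspace has dimension 3 - 1 = 2: the geometric multiplicity is 2.

Since 2 < 3, A is not diagonalizable.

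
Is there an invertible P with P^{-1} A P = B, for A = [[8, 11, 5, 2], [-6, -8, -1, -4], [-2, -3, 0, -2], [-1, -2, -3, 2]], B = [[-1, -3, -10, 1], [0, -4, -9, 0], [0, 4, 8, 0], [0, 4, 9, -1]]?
Yes.

Two matrices over a field are similar if and only if they have the same invariant factors.

Both A and B have characteristic polynomial (x - 2)^2(x + 1)^2 and minimal polynomial (x - 2)^2(x + 1)^2. Computing further, both have invariant factors (x - 2)^2(x + 1)^2. Hence A and B are similar.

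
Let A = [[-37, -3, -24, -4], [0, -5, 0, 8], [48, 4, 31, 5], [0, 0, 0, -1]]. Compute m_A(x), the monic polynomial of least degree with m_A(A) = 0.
m_A(x) = (x + 1)^2(x + 5)^2

The characteristic polynomial factors as (x + 1)^2(x + 5)^2. The minimal polynomial is ∏(x - λ)^{k_λ} where k_λ is the size of the largest Jordan block at λ.

For λ = -5: rank(A + 5I) = 3, and the largest Jordan block has size 2 (the smallest k with rank((A + 5I)^k) = rank((A + 5I)^(k+1))).
For λ = -1: rank(A + I) = 3, and the largest Jordan block has size 2 (the smallest k with rank((A + I)^k) = rank((A + I)^(k+1))).

So m_A(x) = (x + 1)^2(x + 5)^2.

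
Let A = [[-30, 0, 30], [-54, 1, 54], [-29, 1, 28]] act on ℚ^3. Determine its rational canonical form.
The invariant factors of A (the non-unit diagonal entries of the Smith normal form of xI - A over ℚ[x]) are (x + 5)(x^2 - 4x - 6), each dividing the next. The characteristic polynomial is their product, (x + 5)(x^2 - 4x - 6).

The rational canonical form is the block-diagonal matrix of companion matrices C(f_i):
R = [[0, 0, 30], [1, 0, 26], [0, 1, -1]].

Note the characteristic polynomial does not split into linear factors over ℚ, so A has no Jordan form over ℚ; the rational canonical form exists over any field.

R = [[0, 0, 30], [1, 0, 26], [0, 1, -1]]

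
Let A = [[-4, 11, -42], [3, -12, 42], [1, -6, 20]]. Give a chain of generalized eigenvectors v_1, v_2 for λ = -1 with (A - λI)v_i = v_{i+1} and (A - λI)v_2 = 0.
v_1 = [[1, 0, 0]]^T, v_2 = [[-3, 3, 1]]^T

We seek v_1 ∈ ker((A + I)^2) \ ker(A + I), then set v_{i+1} = (A + I) v_i.

One such chain is v_1 = [[1, 0, 0]]^T, v_2 = [[-3, 3, 1]]^T. Check: (A + I) v_2 = [[0, 0, 0]]^T = 0.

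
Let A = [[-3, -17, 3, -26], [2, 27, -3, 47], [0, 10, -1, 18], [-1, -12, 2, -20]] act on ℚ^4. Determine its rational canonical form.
R = [[0, 0, 0, 15], [1, 0, 0, -2], [0, 1, 0, -1], [0, 0, 1, 3]]

The invariant factors of A (the non-unit diagonal entries of the Smith normal form of xI - A over ℚ[x]) are (x - 3)(x^3 + x + 5), each dividing the next. The characteristic polynomial is their product, (x - 3)(x^3 + x + 5).

The rational canonical form is the block-diagonal matrix of companion matrices C(f_i):
R = [[0, 0, 0, 15], [1, 0, 0, -2], [0, 1, 0, -1], [0, 0, 1, 3]].

Note the characteristic polynomial does not split into linear factors over ℚ, so A has no Jordan form over ℚ; the rational canonical form exists over any field.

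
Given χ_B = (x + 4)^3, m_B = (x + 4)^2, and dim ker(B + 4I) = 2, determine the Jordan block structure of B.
λ = -4: algebraic multiplicity 3 (exponent in χ_B), largest block size 2 (exponent in m_B), 2 blocks (geometric multiplicity). These force block sizes [2, 1].

Jordan blocks: (-4, 2), (-4, 1)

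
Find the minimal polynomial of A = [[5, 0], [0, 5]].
The characteristic polynomial factors as (x - 5)^2. The minimal polynomial is ∏(x - λ)^{k_λ} where k_λ is the size of the largest Jordan block at λ.

For λ = 5: rank(A - 5I) = 0, and the largest Jordan block has size 1 (the smallest k with rank((A - 5I)^k) = rank((A - 5I)^(k+1))).

So m_A(x) = x - 5.

m_A(x) = x - 5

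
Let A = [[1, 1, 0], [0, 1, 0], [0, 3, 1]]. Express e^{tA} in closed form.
e^{tA} = [[e^{t}, t*e^{t}, 0], [0, e^{t}, 0], [0, 3*t*e^{t}, e^{t}]]

A has Jordan form J = [[1, 1, 0], [0, 1, 0], [0, 0, 1]] with A = PJP^{-1}, so e^{tA} = P e^{tJ} P^{-1}.

For a Jordan block J_k(λ), e^{tJ_k(λ)} = e^{λt} · (I + tN + t^2 N^2/2! + ... + t^{k-1} N^{k-1}/(k-1)!) where N is the nilpotent superdiagonal part.

Assembling the blocks and conjugating back gives the entries of e^{tA} as shown above.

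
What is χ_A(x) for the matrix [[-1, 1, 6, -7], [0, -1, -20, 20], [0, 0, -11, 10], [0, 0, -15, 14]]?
xI - A = [[x + 1, -1, -6, 7], [0, x + 1, 20, -20], [0, 0, x + 11, -10], [0, 0, 15, x - 14]].

Expanding det(xI - A) along the first row:
det(xI - A) = + (x + 1)·det([[x + 1, 20, -20], [0, x + 11, -10], [0, 15, x - 14]]) - (-1)·det([[0, 20, -20], [0, x + 11, -10], [0, 15, x - 14]]) + (-6)·det([[0, x + 1, -20], [0, 0, -10], [0, 0, x - 14]]) - (7)·det([[0, x + 1, 20], [0, 0, x + 11], [0, 0, 15]]).

Evaluating gives χ_A(x) = x^4 - x^3 - 9x^2 - 11x - 4 = (x - 4)(x + 1)^3.

χ_A(x) = (x - 4)(x + 1)^3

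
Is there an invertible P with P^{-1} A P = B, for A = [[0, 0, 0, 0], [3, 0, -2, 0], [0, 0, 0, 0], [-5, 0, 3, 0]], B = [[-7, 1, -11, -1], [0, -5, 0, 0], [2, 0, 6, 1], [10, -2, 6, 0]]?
trace(A) = 0 but trace(B) = -6. The trace is a similarity invariant, so A and B are not similar.

No.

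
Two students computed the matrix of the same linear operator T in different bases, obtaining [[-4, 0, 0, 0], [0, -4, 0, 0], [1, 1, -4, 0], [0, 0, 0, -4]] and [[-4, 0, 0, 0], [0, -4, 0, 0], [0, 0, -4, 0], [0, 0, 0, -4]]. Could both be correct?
Both have characteristic polynomial (x + 4)^4, but the minimal polynomial of A is (x + 4)^2 while the minimal polynomial of B is x + 4. The minimal polynomial is a similarity invariant, so A and B are not similar.

No.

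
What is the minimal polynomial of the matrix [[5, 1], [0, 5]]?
The characteristic polynomial factors as (x - 5)^2. The minimal polynomial is ∏(x - λ)^{k_λ} where k_λ is the size of the largest Jordan block at λ.

For λ = 5: rank(A - 5I) = 1, and the largest Jordan block has size 2 (the smallest k with rank((A - 5I)^k) = rank((A - 5I)^(k+1))).

So m_A(x) = (x - 5)^2.

m_A(x) = (x - 5)^2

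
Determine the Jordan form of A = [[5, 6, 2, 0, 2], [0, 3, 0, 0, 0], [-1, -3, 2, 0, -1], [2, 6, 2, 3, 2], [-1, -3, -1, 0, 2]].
J = [[3, 1, 0, 0, 0], [0, 3, 0, 0, 0], [0, 0, 3, 0, 0], [0, 0, 0, 3, 0], [0, 0, 0, 0, 3]]

The characteristic polynomial is det(xI - A) = (x - 3)^5, so the eigenvalues are 3 (algebraic multiplicity 5).

For λ = 3: rank(A - 3I) = 1, rank((A - 3I)^2) = 0. The eigenspace has dimension 5 - 1 = 4, so there are 4 Jordan blocks; the rank sequence gives block sizes [2, 1, 1, 1].

Assembling the blocks gives the Jordan form J above.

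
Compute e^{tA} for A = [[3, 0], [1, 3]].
A has Jordan form J = [[3, 1], [0, 3]] with A = PJP^{-1}, so e^{tA} = P e^{tJ} P^{-1}.

For a Jordan block J_k(λ), e^{tJ_k(λ)} = e^{λt} · (I + tN + t^2 N^2/2! + ... + t^{k-1} N^{k-1}/(k-1)!) where N is the nilpotent superdiagonal part.

Assembling the blocks and conjugating back gives the entries of e^{tA} as shown above.

e^{tA} = [[e^{3*t}, 0], [t*e^{3*t}, e^{3*t}]]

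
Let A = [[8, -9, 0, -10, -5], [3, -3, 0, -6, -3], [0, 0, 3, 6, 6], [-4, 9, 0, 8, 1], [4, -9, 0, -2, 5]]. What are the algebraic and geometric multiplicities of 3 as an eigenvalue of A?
The characteristic polynomial is (x - 6)^2(x - 3)^3, so the factor x - 3 appears with exponent 3: the algebraic multiplicity is 3.

rank(A - 3I) = 3, so the eigenspace has dimension 5 - 3 = 2: the geometric multiplicity is 2.

Since 2 < 3, A is not diagonalizable.

algebraic multiplicity 3, geometric multiplicity 2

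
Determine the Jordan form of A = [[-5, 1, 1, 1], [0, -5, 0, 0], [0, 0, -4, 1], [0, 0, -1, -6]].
J = [[-5, 1, 0, 0], [0, -5, 0, 0], [0, 0, -5, 1], [0, 0, 0, -5]]

The characteristic polynomial is det(xI - A) = (x + 5)^4, so the eigenvalues are -5 (algebraic multiplicity 4).

For λ = -5: rank(A + 5I) = 2, rank((A + 5I)^2) = 0. The eigenspace has dimension 4 - 2 = 2, so there are 2 Jordan blocks; the rank sequence gives block sizes [2, 2].

Assembling the blocks gives the Jordan form J above.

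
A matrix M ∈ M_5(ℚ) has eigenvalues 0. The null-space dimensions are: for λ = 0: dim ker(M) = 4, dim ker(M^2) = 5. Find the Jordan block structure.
λ = 0: successive nullity increments [4, 1] count blocks of size ≥ k; block sizes are [2, 1, 1, 1].

Jordan blocks: (0, 2), (0, 1), (0, 1), (0, 1)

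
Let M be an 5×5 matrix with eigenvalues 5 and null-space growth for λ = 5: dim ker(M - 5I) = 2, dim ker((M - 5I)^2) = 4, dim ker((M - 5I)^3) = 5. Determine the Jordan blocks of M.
λ = 5: successive nullity increments [2, 2, 1] count blocks of size ≥ k; block sizes are [3, 2].

Jordan blocks: (5, 3), (5, 2)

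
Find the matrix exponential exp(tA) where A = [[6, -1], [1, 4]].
A has Jordan form J = [[5, 1], [0, 5]] with A = PJP^{-1}, so e^{tA} = P e^{tJ} P^{-1}.

For a Jordan block J_k(λ), e^{tJ_k(λ)} = e^{λt} · (I + tN + t^2 N^2/2! + ... + t^{k-1} N^{k-1}/(k-1)!) where N is the nilpotent superdiagonal part.

Assembling the blocks and conjugating back gives the entries of e^{tA} as shown above.

e^{tA} = [[(t + 1)*e^{5*t}, -t*e^{5*t}], [t*e^{5*t}, (1 - t)*e^{5*t}]]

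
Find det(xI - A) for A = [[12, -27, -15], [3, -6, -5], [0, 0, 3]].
xI - A = [[x - 12, 27, 15], [-3, x + 6, 5], [0, 0, x - 3]].

Expanding det(xI - A) along the first row:
det(xI - A) = + (x - 12)·det([[x + 6, 5], [0, x - 3]]) - (27)·det([[-3, 5], [0, x - 3]]) + (15)·det([[-3, x + 6], [0, 0]]).

Evaluating gives χ_A(x) = x^3 - 9x^2 + 27x - 27 = (x - 3)^3.

χ_A(x) = (x - 3)^3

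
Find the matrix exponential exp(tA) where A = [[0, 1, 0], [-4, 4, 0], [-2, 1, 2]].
A has Jordan form J = [[2, 1, 0], [0, 2, 0], [0, 0, 2]] with A = PJP^{-1}, so e^{tA} = P e^{tJ} P^{-1}.

For a Jordan block J_k(λ), e^{tJ_k(λ)} = e^{λt} · (I + tN + t^2 N^2/2! + ... + t^{k-1} N^{k-1}/(k-1)!) where N is the nilpotent superdiagonal part.

Assembling the blocks and conjugating back gives the entries of e^{tA} as shown above.

e^{tA} = [[(1 - 2*t)*e^{2*t}, t*e^{2*t}, 0], [-4*t*e^{2*t}, (2*t + 1)*e^{2*t}, 0], [-2*t*e^{2*t}, t*e^{2*t}, e^{2*t}]]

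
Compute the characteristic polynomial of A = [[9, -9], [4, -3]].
χ_A(x) = (x - 3)^2

xI - A = [[x - 9, 9], [-4, x + 3]].

Expanding det(xI - A) along the first row:
det(xI - A) = + (x - 9)·det([[x + 3]]) - (9)·det([[-4]]).

Evaluating gives χ_A(x) = x^2 - 6x + 9 = (x - 3)^2.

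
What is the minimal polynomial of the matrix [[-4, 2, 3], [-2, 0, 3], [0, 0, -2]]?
m_A(x) = (x + 2)^2

The characteristic polynomial factors as (x + 2)^3. The minimal polynomial is ∏(x - λ)^{k_λ} where k_λ is the size of the largest Jordan block at λ.

For λ = -2: rank(A + 2I) = 1, and the largest Jordan block has size 2 (the smallest k with rank((A + 2I)^k) = rank((A + 2I)^(k+1))).

So m_A(x) = (x + 2)^2.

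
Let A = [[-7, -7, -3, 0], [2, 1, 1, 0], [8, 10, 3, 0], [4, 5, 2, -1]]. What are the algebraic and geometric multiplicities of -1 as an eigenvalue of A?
The characteristic polynomial is (x + 1)^4, so the factor x + 1 appears with exponent 4: the algebraic multiplicity is 4.

rank(A + I) = 2, so the eigenspace has dimension 4 - 2 = 2: the geometric multiplicity is 2.

Since 2 < 4, A is not diagonalizable.

algebraic multiplicity 4, geometric multiplicity 2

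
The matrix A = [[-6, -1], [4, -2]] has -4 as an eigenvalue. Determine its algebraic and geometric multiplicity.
The characteristic polynomial is (x + 4)^2, so the factor x + 4 appears with exponent 2: the algebraic multiplicity is 2.

rank(A + 4I) = 1, so the eigenspace has dimension 2 - 1 = 1: the geometric multiplicity is 1.

Since 1 < 2, A is not diagonalizable.

algebraic multiplicity 2, geometric multiplicity 1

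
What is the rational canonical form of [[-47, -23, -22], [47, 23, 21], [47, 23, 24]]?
The invariant factors of A (the non-unit diagonal entries of the Smith normal form of xI - A over ℚ[x]) are x(x - 5)(x + 5), each dividing the next. The characteristic polynomial is their product, x(x - 5)(x + 5).

The rational canonical form is the block-diagonal matrix of companion matrices C(f_i):
R = [[0, 0, 0], [1, 0, 25], [0, 1, 0]].

R = [[0, 0, 0], [1, 0, 25], [0, 1, 0]]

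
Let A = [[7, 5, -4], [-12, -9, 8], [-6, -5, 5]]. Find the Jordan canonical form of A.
J = [[1, 1, 0], [0, 1, 0], [0, 0, 1]]

The characteristic polynomial is det(xI - A) = (x - 1)^3, so the eigenvalues are 1 (algebraic multiplicity 3).

For λ = 1: rank(A - I) = 1, rank((A - I)^2) = 0. The eigenspace has dimension 3 - 1 = 2, so there are 2 Jordan blocks; the rank sequence gives block sizes [2, 1].

Assembling the blocks gives the Jordan form J above.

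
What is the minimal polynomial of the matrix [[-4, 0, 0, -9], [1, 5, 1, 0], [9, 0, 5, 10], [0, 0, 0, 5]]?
The characteristic polynomial factors as (x - 5)^3(x + 4). The minimal polynomial is ∏(x - λ)^{k_λ} where k_λ is the size of the largest Jordan block at λ.

For λ = -4: rank(A + 4I) = 3, and the largest Jordan block has size 1 (the smallest k with rank((A + 4I)^k) = rank((A + 4I)^(k+1))).
For λ = 5: rank(A - 5I) = 3, and the largest Jordan block has size 3 (the smallest k with rank((A - 5I)^k) = rank((A - 5I)^(k+1))).

So m_A(x) = (x - 5)^3(x + 4).

m_A(x) = (x - 5)^3(x + 4)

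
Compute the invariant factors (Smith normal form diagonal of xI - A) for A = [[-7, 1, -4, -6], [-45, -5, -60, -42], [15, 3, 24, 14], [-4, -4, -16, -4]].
The Jordan structure of A has elementary divisors x^2, (x - 4), (x - 4). Arranging the block sizes at each eigenvalue in decreasing order and taking row products gives the invariant factors.

Invariant factors (smallest first, each dividing the next): x - 4, x^2(x - 4).

Check: the last factor x^2(x - 4) is the minimal polynomial, and the product x^2(x - 4)^2 is the characteristic polynomial.

x - 4, x^2(x - 4)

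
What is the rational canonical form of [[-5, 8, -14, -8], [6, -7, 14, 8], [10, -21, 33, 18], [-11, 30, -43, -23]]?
The invariant factors of A (the non-unit diagonal entries of the Smith normal form of xI - A over ℚ[x]) are x - 1, (x - 1)^2(x + 5), each dividing the next. The characteristic polynomial is their product, (x - 1)^3(x + 5).

The rational canonical form is the block-diagonal matrix of companion matrices C(f_i):
R = [[1, 0, 0, 0], [0, 0, 0, -5], [0, 1, 0, 9], [0, 0, 1, -3]].

R = [[1, 0, 0, 0], [0, 0, 0, -5], [0, 1, 0, 9], [0, 0, 1, -3]]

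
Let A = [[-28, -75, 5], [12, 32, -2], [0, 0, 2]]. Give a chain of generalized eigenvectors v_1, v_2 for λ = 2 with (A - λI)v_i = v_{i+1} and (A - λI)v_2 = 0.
v_1 = [[10, -4, 1]]^T, v_2 = [[5, -2, 0]]^T

We seek v_1 ∈ ker((A - 2I)^2) \ ker(A - 2I), then set v_{i+1} = (A - 2I) v_i.

One such chain is v_1 = [[10, -4, 1]]^T, v_2 = [[5, -2, 0]]^T. Check: (A - 2I) v_2 = [[0, 0, 0]]^T = 0.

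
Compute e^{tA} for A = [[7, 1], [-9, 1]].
A has Jordan form J = [[4, 1], [0, 4]] with A = PJP^{-1}, so e^{tA} = P e^{tJ} P^{-1}.

For a Jordan block J_k(λ), e^{tJ_k(λ)} = e^{λt} · (I + tN + t^2 N^2/2! + ... + t^{k-1} N^{k-1}/(k-1)!) where N is the nilpotent superdiagonal part.

Assembling the blocks and conjugating back gives the entries of e^{tA} as shown above.

e^{tA} = [[(3*t + 1)*e^{4*t}, t*e^{4*t}], [-9*t*e^{4*t}, (1 - 3*t)*e^{4*t}]]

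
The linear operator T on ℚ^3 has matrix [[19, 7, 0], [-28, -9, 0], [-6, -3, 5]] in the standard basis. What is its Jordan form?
J = [[5, 1, 0], [0, 5, 0], [0, 0, 5]]

The characteristic polynomial is det(xI - A) = (x - 5)^3, so the eigenvalues are 5 (algebraic multiplicity 3).

For λ = 5: rank(A - 5I) = 1, rank((A - 5I)^2) = 0. The eigenspace has dimension 3 - 1 = 2, so there are 2 Jordan blocks; the rank sequence gives block sizes [2, 1].

Assembling the blocks gives the Jordan form J above.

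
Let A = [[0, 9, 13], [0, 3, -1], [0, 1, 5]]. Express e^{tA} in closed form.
A has Jordan form J = [[0, 0, 0], [0, 4, 1], [0, 0, 4]] with A = PJP^{-1}, so e^{tA} = P e^{tJ} P^{-1}.

For a Jordan block J_k(λ), e^{tJ_k(λ)} = e^{λt} · (I + tN + t^2 N^2/2! + ... + t^{k-1} N^{k-1}/(k-1)!) where N is the nilpotent superdiagonal part.

Assembling the blocks and conjugating back gives the entries of e^{tA} as shown above.

e^{tA} = [[1, t*e^{4*t} + 2*e^{4*t} - 2, t*e^{4*t} + 3*e^{4*t} - 3], [0, (1 - t)*e^{4*t}, -t*e^{4*t}], [0, t*e^{4*t}, (t + 1)*e^{4*t}]]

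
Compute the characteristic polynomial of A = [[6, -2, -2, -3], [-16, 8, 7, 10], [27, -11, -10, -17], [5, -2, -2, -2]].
xI - A = [[x - 6, 2, 2, 3], [16, x - 8, -7, -10], [-27, 11, x + 10, 17], [-5, 2, 2, x + 2]].

Expanding det(xI - A) along the first row:
det(xI - A) = + (x - 6)·det([[x - 8, -7, -10], [11, x + 10, 17], [2, 2, x + 2]]) - (2)·det([[16, -7, -10], [-27, x + 10, 17], [-5, 2, x + 2]]) + (2)·det([[16, x - 8, -10], [-27, 11, 17], [-5, 2, x + 2]]) - (3)·det([[16, x - 8, -7], [-27, 11, x + 10], [-5, 2, 2]]).

Evaluating gives χ_A(x) = x^4 - 2x^3 + 2x - 1 = (x - 1)^3(x + 1).

χ_A(x) = (x - 1)^3(x + 1)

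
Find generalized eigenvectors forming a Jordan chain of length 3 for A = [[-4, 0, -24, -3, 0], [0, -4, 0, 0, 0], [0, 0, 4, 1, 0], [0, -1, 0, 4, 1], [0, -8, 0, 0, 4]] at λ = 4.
v_1 = [[3, 0, -1, 0, 1]]^T, v_2 = [[0, 0, 0, 1, 0]]^T, v_3 = [[-3, 0, 1, 0, 0]]^T

We seek v_1 ∈ ker((A - 4I)^3) \ ker((A - 4I)^2), then set v_{i+1} = (A - 4I) v_i.

One such chain is v_1 = [[3, 0, -1, 0, 1]]^T, v_2 = [[0, 0, 0, 1, 0]]^T, v_3 = [[-3, 0, 1, 0, 0]]^T. Check: (A - 4I) v_3 = [[0, 0, 0, 0, 0]]^T = 0.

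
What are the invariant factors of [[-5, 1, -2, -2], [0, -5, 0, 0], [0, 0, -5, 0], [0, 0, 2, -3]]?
The Jordan structure of A has elementary divisors (x + 5)^2, (x + 5), (x + 3). Arranging the block sizes at each eigenvalue in decreasing order and taking row products gives the invariant factors.

Invariant factors (smallest first, each dividing the next): x + 5, (x + 3)(x + 5)^2.

Check: the last factor (x + 3)(x + 5)^2 is the minimal polynomial, and the product (x + 3)(x + 5)^3 is the characteristic polynomial.

x + 5, (x + 3)(x + 5)^2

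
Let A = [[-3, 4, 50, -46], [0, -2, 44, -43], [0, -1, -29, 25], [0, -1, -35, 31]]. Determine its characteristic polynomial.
χ_A(x) = (x - 6)(x + 3)^3

xI - A = [[x + 3, -4, -50, 46], [0, x + 2, -44, 43], [0, 1, x + 29, -25], [0, 1, 35, x - 31]].

Expanding det(xI - A) along the first row:
det(xI - A) = + (x + 3)·det([[x + 2, -44, 43], [1, x + 29, -25], [1, 35, x - 31]]) - (-4)·det([[0, -44, 43], [0, x + 29, -25], [0, 35, x - 31]]) + (-50)·det([[0, x + 2, 43], [0, 1, -25], [0, 1, x - 31]]) - (46)·det([[0, x + 2, -44], [0, 1, x + 29], [0, 1, 35]]).

Evaluating gives χ_A(x) = x^4 + 3x^3 - 27x^2 - 135x - 162 = (x - 6)(x + 3)^3.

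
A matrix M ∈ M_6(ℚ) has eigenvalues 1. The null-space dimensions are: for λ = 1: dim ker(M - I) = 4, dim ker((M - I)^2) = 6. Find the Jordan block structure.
Jordan blocks: (1, 2), (1, 2), (1, 1), (1, 1)

λ = 1: successive nullity increments [4, 2] count blocks of size ≥ k; block sizes are [2, 2, 1, 1].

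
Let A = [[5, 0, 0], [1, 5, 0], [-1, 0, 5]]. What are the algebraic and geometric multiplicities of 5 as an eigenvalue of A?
The characteristic polynomial is (x - 5)^3, so the factor x - 5 appears with exponent 3: the algebraic multiplicity is 3.

rank(A - 5I) = 1, so the eigenspace has dimension 3 - 1 = 2: the geometric multiplicity is 2.

Since 2 < 3, A is not diagonalizable.

algebraic multiplicity 3, geometric multiplicity 2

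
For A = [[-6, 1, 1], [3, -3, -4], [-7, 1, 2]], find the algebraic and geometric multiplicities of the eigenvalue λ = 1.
algebraic multiplicity 1, geometric multiplicity 1

The characteristic polynomial is (x - 1)(x + 4)^2, so the factor x - 1 appears with exponent 1: the algebraic multiplicity is 1.

rank(A - I) = 2, so the eigenspace has dimension 3 - 2 = 1: the geometric multiplicity is 1.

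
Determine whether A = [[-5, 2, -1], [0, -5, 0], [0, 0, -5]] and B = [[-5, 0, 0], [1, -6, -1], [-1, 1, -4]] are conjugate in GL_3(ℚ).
Yes.

Two matrices over a field are similar if and only if they have the same invariant factors.

Both A and B have characteristic polynomial (x + 5)^3 and minimal polynomial (x + 5)^2. Computing further, both have invariant factors x + 5, (x + 5)^2. Hence A and B are similar.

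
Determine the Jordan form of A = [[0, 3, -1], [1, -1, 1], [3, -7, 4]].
J = [[1, 1, 0], [0, 1, 1], [0, 0, 1]]

The characteristic polynomial is det(xI - A) = (x - 1)^3, so the eigenvalues are 1 (algebraic multiplicity 3).

For λ = 1: rank(A - I) = 2, rank((A - I)^2) = 1, rank((A - I)^3) = 0. The eigenspace has dimension 3 - 2 = 1, so there is 1 Jordan block; the rank sequence gives block sizes [3].

Assembling the blocks gives the Jordan form J above.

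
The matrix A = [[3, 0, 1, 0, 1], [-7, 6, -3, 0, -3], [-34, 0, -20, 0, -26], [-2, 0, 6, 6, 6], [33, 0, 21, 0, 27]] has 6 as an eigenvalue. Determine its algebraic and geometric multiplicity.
algebraic multiplicity 3, geometric multiplicity 3

The characteristic polynomial is (x - 6)^3(x - 2)^2, so the factor x - 6 appears with exponent 3: the algebraic multiplicity is 3.

rank(A - 6I) = 2, so the eigenspace has dimension 5 - 2 = 3: the geometric multiplicity is 3.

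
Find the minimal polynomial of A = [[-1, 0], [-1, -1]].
m_A(x) = (x + 1)^2

The characteristic polynomial factors as (x + 1)^2. The minimal polynomial is ∏(x - λ)^{k_λ} where k_λ is the size of the largest Jordan block at λ.

For λ = -1: rank(A + I) = 1, and the largest Jordan block has size 2 (the smallest k with rank((A + I)^k) = rank((A + I)^(k+1))).

So m_A(x) = (x + 1)^2.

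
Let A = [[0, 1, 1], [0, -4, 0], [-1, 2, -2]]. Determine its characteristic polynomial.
xI - A = [[x, -1, -1], [0, x + 4, 0], [1, -2, x + 2]].

Expanding det(xI - A) along the first row:
det(xI - A) = + (x)·det([[x + 4, 0], [-2, x + 2]]) - (-1)·det([[0, 0], [1, x + 2]]) + (-1)·det([[0, x + 4], [1, -2]]).

Evaluating gives χ_A(x) = x^3 + 6x^2 + 9x + 4 = (x + 1)^2(x + 4).

χ_A(x) = (x + 1)^2(x + 4)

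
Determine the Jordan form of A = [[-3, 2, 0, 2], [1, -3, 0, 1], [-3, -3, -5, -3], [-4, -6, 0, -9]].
The characteristic polynomial is det(xI - A) = (x + 5)^4, so the eigenvalues are -5 (algebraic multiplicity 4).

For λ = -5: rank(A + 5I) = 2, rank((A + 5I)^2) = 1, rank((A + 5I)^3) = 0. The eigenspace has dimension 4 - 2 = 2, so there are 2 Jordan blocks; the rank sequence gives block sizes [3, 1].

Assembling the blocks gives the Jordan form J above.

J = [[-5, 1, 0, 0], [0, -5, 1, 0], [0, 0, -5, 0], [0, 0, 0, -5]]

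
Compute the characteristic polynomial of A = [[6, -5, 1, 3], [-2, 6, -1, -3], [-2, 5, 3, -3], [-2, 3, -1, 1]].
xI - A = [[x - 6, 5, -1, -3], [2, x - 6, 1, 3], [2, -5, x - 3, 3], [2, -3, 1, x - 1]].

Expanding det(xI - A) along the first row:
det(xI - A) = + (x - 6)·det([[x - 6, 1, 3], [-5, x - 3, 3], [-3, 1, x - 1]]) - (5)·det([[2, 1, 3], [2, x - 3, 3], [2, 1, x - 1]]) + (-1)·det([[2, x - 6, 3], [2, -5, 3], [2, -3, x - 1]]) - (-3)·det([[2, x - 6, 1], [2, -5, x - 3], [2, -3, 1]]).

Evaluating gives χ_A(x) = x^4 - 16x^3 + 96x^2 - 256x + 256 = (x - 4)^4.

χ_A(x) = (x - 4)^4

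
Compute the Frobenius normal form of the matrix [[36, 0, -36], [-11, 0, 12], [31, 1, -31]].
R = [[0, 0, -36], [1, 0, 12], [0, 1, 5]]

The invariant factors of A (the non-unit diagonal entries of the Smith normal form of xI - A over ℚ[x]) are (x - 6)(x - 2)(x + 3), each dividing the next. The characteristic polynomial is their product, (x - 6)(x - 2)(x + 3).

The rational canonical form is the block-diagonal matrix of companion matrices C(f_i):
R = [[0, 0, -36], [1, 0, 12], [0, 1, 5]].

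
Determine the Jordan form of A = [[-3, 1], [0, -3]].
J = [[-3, 1], [0, -3]]

The characteristic polynomial is det(xI - A) = (x + 3)^2, so the eigenvalues are -3 (algebraic multiplicity 2).

For λ = -3: rank(A + 3I) = 1, rank((A + 3I)^2) = 0. The eigenspace has dimension 2 - 1 = 1, so there is 1 Jordan block; the rank sequence gives block sizes [2].

Assembling the blocks gives the Jordan form J above.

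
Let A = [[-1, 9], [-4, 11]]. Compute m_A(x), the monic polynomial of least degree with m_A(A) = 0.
m_A(x) = (x - 5)^2

The characteristic polynomial factors as (x - 5)^2. The minimal polynomial is ∏(x - λ)^{k_λ} where k_λ is the size of the largest Jordan block at λ.

For λ = 5: rank(A - 5I) = 1, and the largest Jordan block has size 2 (the smallest k with rank((A - 5I)^k) = rank((A - 5I)^(k+1))).

So m_A(x) = (x - 5)^2.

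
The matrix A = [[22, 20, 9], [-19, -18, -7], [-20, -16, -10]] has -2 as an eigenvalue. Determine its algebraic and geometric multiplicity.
algebraic multiplicity 3, geometric multiplicity 1

The characteristic polynomial is (x + 2)^3, so the factor x + 2 appears with exponent 3: the algebraic multiplicity is 3.

rank(A + 2I) = 2, so the eigenspace has dimension 3 - 2 = 1: the geometric multiplicity is 1.

Since 1 < 3, A is not diagonalizable.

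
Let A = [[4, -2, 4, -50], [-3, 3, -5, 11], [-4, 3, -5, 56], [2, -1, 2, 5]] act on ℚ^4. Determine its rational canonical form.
The invariant factors of A (the non-unit diagonal entries of the Smith normal form of xI - A over ℚ[x]) are (x - 5)(x - 3)(x^2 + x + 4), each dividing the next. The characteristic polynomial is their product, (x - 5)(x - 3)(x^2 + x + 4).

The rational canonical form is the block-diagonal matrix of companion matrices C(f_i):
R = [[0, 0, 0, -60], [1, 0, 0, 17], [0, 1, 0, -11], [0, 0, 1, 7]].

Note the characteristic polynomial does not split into linear factors over ℚ, so A has no Jordan form over ℚ; the rational canonical form exists over any field.

R = [[0, 0, 0, -60], [1, 0, 0, 17], [0, 1, 0, -11], [0, 0, 1, 7]]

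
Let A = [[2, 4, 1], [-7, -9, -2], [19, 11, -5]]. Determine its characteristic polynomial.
χ_A(x) = (x + 4)^3

xI - A = [[x - 2, -4, -1], [7, x + 9, 2], [-19, -11, x + 5]].

Expanding det(xI - A) along the first row:
det(xI - A) = + (x - 2)·det([[x + 9, 2], [-11, x + 5]]) - (-4)·det([[7, 2], [-19, x + 5]]) + (-1)·det([[7, x + 9], [-19, -11]]).

Evaluating gives χ_A(x) = x^3 + 12x^2 + 48x + 64 = (x + 4)^3.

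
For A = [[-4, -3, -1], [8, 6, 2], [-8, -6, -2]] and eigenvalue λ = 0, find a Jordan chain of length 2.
We seek v_1 ∈ ker(A^2) \ ker(A), then set v_{i+1} = A v_i.

One such chain is v_1 = [[-1, 1, 0]]^T, v_2 = [[1, -2, 2]]^T. Check: A v_2 = [[0, 0, 0]]^T = 0.

v_1 = [[-1, 1, 0]]^T, v_2 = [[1, -2, 2]]^T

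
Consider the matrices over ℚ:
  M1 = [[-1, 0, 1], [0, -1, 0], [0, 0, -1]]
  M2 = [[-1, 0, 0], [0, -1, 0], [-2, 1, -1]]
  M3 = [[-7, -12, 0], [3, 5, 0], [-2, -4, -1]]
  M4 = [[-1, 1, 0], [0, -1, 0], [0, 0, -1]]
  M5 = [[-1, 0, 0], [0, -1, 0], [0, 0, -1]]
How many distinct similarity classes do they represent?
Characteristic polynomials: χ_{M1} = (x + 1)^3, χ_{M2} = (x + 1)^3, χ_{M3} = (x + 1)^3, χ_{M4} = (x + 1)^3, χ_{M5} = (x + 1)^3.

{M1, M2, M3, M4}: invariant factors x + 1, (x + 1)^2.

{M5}: invariant factors x + 1, x + 1, x + 1.

Matrices are similar if and only if their invariant-factor lists agree; the partition into similarity classes is {M1, M2, M3, M4}, {M5}.

2 classes: {M1, M2, M3, M4}, {M5}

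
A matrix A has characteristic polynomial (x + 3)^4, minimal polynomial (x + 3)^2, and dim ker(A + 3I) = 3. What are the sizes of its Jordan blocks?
λ = -3: algebraic multiplicity 4 (exponent in χ_A), largest block size 2 (exponent in m_A), 3 blocks (geometric multiplicity). These force block sizes [2, 1, 1].

Jordan blocks: (-3, 2), (-3, 1), (-3, 1)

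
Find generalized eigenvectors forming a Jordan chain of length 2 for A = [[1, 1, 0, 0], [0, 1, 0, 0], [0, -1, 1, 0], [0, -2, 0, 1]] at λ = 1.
v_1 = [[-1, 1, 0, 2]]^T, v_2 = [[1, 0, -1, -2]]^T

We seek v_1 ∈ ker((A - I)^2) \ ker(A - I), then set v_{i+1} = (A - I) v_i.

One such chain is v_1 = [[-1, 1, 0, 2]]^T, v_2 = [[1, 0, -1, -2]]^T. Check: (A - I) v_2 = [[0, 0, 0, 0]]^T = 0.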